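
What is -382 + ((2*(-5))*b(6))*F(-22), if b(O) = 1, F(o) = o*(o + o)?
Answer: -10062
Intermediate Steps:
F(o) = 2*o**2 (F(o) = o*(2*o) = 2*o**2)
-382 + ((2*(-5))*b(6))*F(-22) = -382 + ((2*(-5))*1)*(2*(-22)**2) = -382 + (-10*1)*(2*484) = -382 - 10*968 = -382 - 9680 = -10062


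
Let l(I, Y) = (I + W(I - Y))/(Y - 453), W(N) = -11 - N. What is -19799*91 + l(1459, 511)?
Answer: -52249311/29 ≈ -1.8017e+6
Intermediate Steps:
l(I, Y) = (-11 + Y)/(-453 + Y) (l(I, Y) = (I + (-11 - (I - Y)))/(Y - 453) = (I + (-11 + (Y - I)))/(-453 + Y) = (I + (-11 + Y - I))/(-453 + Y) = (-11 + Y)/(-453 + Y))
-19799*91 + l(1459, 511) = -19799*91 + (-11 + 511)/(-453 + 511) = -1801709 + 500/58 = -1801709 + (1/58)*500 = -1801709 + 250/29 = -52249311/29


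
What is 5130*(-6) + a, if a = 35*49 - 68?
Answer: -29133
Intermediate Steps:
a = 1647 (a = 1715 - 68 = 1647)
5130*(-6) + a = 5130*(-6) + 1647 = -30780 + 1647 = -29133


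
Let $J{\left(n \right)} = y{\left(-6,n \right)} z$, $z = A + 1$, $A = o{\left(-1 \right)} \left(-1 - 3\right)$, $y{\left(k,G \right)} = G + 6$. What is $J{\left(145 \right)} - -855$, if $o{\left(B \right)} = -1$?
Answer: $1610$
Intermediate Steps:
$y{\left(k,G \right)} = 6 + G$
$A = 4$ ($A = - (-1 - 3) = \left(-1\right) \left(-4\right) = 4$)
$z = 5$ ($z = 4 + 1 = 5$)
$J{\left(n \right)} = 30 + 5 n$ ($J{\left(n \right)} = \left(6 + n\right) 5 = 30 + 5 n$)
$J{\left(145 \right)} - -855 = \left(30 + 5 \cdot 145\right) - -855 = \left(30 + 725\right) + 855 = 755 + 855 = 1610$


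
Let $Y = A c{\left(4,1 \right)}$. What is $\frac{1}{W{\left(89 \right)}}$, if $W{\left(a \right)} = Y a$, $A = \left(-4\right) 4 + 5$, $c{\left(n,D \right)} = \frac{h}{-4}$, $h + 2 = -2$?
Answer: $- \frac{1}{979} \approx -0.0010215$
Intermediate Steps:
$h = -4$ ($h = -2 - 2 = -4$)
$c{\left(n,D \right)} = 1$ ($c{\left(n,D \right)} = - \frac{4}{-4} = \left(-4\right) \left(- \frac{1}{4}\right) = 1$)
$A = -11$ ($A = -16 + 5 = -11$)
$Y = -11$ ($Y = \left(-11\right) 1 = -11$)
$W{\left(a \right)} = - 11 a$
$\frac{1}{W{\left(89 \right)}} = \frac{1}{\left(-11\right) 89} = \frac{1}{-979} = - \frac{1}{979}$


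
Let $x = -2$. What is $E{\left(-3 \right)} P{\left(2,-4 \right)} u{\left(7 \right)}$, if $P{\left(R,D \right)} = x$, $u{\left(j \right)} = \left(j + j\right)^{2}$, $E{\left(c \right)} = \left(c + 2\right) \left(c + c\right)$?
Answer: $-2352$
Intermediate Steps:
$E{\left(c \right)} = 2 c \left(2 + c\right)$ ($E{\left(c \right)} = \left(2 + c\right) 2 c = 2 c \left(2 + c\right)$)
$u{\left(j \right)} = 4 j^{2}$ ($u{\left(j \right)} = \left(2 j\right)^{2} = 4 j^{2}$)
$P{\left(R,D \right)} = -2$
$E{\left(-3 \right)} P{\left(2,-4 \right)} u{\left(7 \right)} = 2 \left(-3\right) \left(2 - 3\right) \left(-2\right) 4 \cdot 7^{2} = 2 \left(-3\right) \left(-1\right) \left(-2\right) 4 \cdot 49 = 6 \left(-2\right) 196 = \left(-12\right) 196 = -2352$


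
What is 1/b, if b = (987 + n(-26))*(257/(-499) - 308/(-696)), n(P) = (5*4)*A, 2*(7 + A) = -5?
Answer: -86826/5017115 ≈ -0.017306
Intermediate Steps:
A = -19/2 (A = -7 + (½)*(-5) = -7 - 5/2 = -19/2 ≈ -9.5000)
n(P) = -190 (n(P) = (5*4)*(-19/2) = 20*(-19/2) = -190)
b = -5017115/86826 (b = (987 - 190)*(257/(-499) - 308/(-696)) = 797*(257*(-1/499) - 308*(-1/696)) = 797*(-257/499 + 77/174) = 797*(-6295/86826) = -5017115/86826 ≈ -57.784)
1/b = 1/(-5017115/86826) = -86826/5017115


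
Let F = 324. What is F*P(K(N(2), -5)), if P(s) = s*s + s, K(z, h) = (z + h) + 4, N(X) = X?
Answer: 648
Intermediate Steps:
K(z, h) = 4 + h + z (K(z, h) = (h + z) + 4 = 4 + h + z)
P(s) = s + s² (P(s) = s² + s = s + s²)
F*P(K(N(2), -5)) = 324*((4 - 5 + 2)*(1 + (4 - 5 + 2))) = 324*(1*(1 + 1)) = 324*(1*2) = 324*2 = 648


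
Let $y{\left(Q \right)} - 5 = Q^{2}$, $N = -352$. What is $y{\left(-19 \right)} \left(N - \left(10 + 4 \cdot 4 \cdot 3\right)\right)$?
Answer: $-150060$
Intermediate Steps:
$y{\left(Q \right)} = 5 + Q^{2}$
$y{\left(-19 \right)} \left(N - \left(10 + 4 \cdot 4 \cdot 3\right)\right) = \left(5 + \left(-19\right)^{2}\right) \left(-352 - \left(10 + 4 \cdot 4 \cdot 3\right)\right) = \left(5 + 361\right) \left(-352 - 58\right) = 366 \left(-352 - 58\right) = 366 \left(-410\right) = -150060$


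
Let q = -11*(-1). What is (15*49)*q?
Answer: 8085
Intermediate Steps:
q = 11
(15*49)*q = (15*49)*11 = 735*11 = 8085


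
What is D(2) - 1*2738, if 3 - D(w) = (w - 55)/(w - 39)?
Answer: -101248/37 ≈ -2736.4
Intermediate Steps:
D(w) = 3 - (-55 + w)/(-39 + w) (D(w) = 3 - (w - 55)/(w - 39) = 3 - (-55 + w)/(-39 + w))
D(2) - 1*2738 = 2*(-31 + 2)/(-39 + 2) - 1*2738 = 2*(-29)/(-37) - 2738 = 2*(-1/37)*(-29) - 2738 = 58/37 - 2738 = -101248/37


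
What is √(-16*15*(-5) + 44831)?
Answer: √46031 ≈ 214.55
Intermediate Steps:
√(-16*15*(-5) + 44831) = √(-240*(-5) + 44831) = √(1200 + 44831) = √46031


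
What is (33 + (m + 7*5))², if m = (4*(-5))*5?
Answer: 1024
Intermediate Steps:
m = -100 (m = -20*5 = -100)
(33 + (m + 7*5))² = (33 + (-100 + 7*5))² = (33 + (-100 + 35))² = (33 - 65)² = (-32)² = 1024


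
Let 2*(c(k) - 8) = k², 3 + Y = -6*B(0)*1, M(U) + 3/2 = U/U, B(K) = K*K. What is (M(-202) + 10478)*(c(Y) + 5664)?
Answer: 237902115/4 ≈ 5.9476e+7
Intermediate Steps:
B(K) = K²
M(U) = -½ (M(U) = -3/2 + U/U = -3/2 + 1 = -½)
Y = -3 (Y = -3 - 6*0²*1 = -3 - 6*0*1 = -3 + 0*1 = -3 + 0 = -3)
c(k) = 8 + k²/2
(M(-202) + 10478)*(c(Y) + 5664) = (-½ + 10478)*((8 + (½)*(-3)²) + 5664) = 20955*((8 + (½)*9) + 5664)/2 = 20955*((8 + 9/2) + 5664)/2 = 20955*(25/2 + 5664)/2 = (20955/2)*(11353/2) = 237902115/4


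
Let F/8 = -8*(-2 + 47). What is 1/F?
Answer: -1/2880 ≈ -0.00034722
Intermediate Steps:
F = -2880 (F = 8*(-8*(-2 + 47)) = 8*(-8*45) = 8*(-360) = -2880)
1/F = 1/(-2880) = -1/2880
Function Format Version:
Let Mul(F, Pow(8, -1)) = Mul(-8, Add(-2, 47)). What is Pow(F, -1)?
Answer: Rational(-1, 2880) ≈ -0.00034722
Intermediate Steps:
F = -2880 (F = Mul(8, Mul(-8, Add(-2, 47))) = Mul(8, Mul(-8, 45)) = Mul(8, -360) = -2880)
Pow(F, -1) = Pow(-2880, -1) = Rational(-1, 2880)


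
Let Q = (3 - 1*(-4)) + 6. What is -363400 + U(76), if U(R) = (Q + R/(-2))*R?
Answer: -365300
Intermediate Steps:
Q = 13 (Q = (3 + 4) + 6 = 7 + 6 = 13)
U(R) = R*(13 - R/2) (U(R) = (13 + R/(-2))*R = (13 + R*(-½))*R = (13 - R/2)*R = R*(13 - R/2))
-363400 + U(76) = -363400 + (½)*76*(26 - 1*76) = -363400 + (½)*76*(26 - 76) = -363400 + (½)*76*(-50) = -363400 - 1900 = -365300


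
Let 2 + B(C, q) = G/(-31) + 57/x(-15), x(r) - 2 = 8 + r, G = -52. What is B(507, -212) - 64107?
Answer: -9938402/155 ≈ -64119.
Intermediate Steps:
x(r) = 10 + r (x(r) = 2 + (8 + r) = 10 + r)
B(C, q) = -1817/155 (B(C, q) = -2 + (-52/(-31) + 57/(10 - 15)) = -2 + (-52*(-1/31) + 57/(-5)) = -2 + (52/31 + 57*(-⅕)) = -2 + (52/31 - 57/5) = -2 - 1507/155 = -1817/155)
B(507, -212) - 64107 = -1817/155 - 64107 = -9938402/155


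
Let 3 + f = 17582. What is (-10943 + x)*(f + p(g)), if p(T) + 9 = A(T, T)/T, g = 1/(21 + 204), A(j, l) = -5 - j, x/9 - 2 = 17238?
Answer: 2371504348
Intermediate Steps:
f = 17579 (f = -3 + 17582 = 17579)
x = 155160 (x = 18 + 9*17238 = 18 + 155142 = 155160)
g = 1/225 ≈ 0.0044444
p(T) = -9 + (-5 - T)/T
(-10943 + x)*(f + p(g)) = (-10943 + 155160)*(17579 + (-10 - 5/1/225)) = 144217*(17579 + (-10 - 5*225)) = 144217*(17579 + (-10 - 1125)) = 144217*(17579 - 1135) = 144217*16444 = 2371504348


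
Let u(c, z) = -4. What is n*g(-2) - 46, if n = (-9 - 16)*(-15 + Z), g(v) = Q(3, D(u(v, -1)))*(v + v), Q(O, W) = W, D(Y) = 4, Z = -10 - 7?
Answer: -12846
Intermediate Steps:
Z = -17
g(v) = 8*v (g(v) = 4*(v + v) = 4*(2*v) = 8*v)
n = 800 (n = (-9 - 16)*(-15 - 17) = -25*(-32) = 800)
n*g(-2) - 46 = 800*(8*(-2)) - 46 = 800*(-16) - 46 = -12800 - 46 = -12846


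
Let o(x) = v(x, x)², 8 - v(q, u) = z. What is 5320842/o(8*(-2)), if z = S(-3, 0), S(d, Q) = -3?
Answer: 5320842/121 ≈ 43974.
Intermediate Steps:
z = -3
v(q, u) = 11 (v(q, u) = 8 - 1*(-3) = 8 + 3 = 11)
o(x) = 121 (o(x) = 11² = 121)
5320842/o(8*(-2)) = 5320842/121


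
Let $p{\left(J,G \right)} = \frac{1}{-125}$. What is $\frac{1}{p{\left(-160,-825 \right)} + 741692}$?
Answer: $\frac{125}{92711499} \approx 1.3483 \cdot 10^{-6}$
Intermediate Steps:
$p{\left(J,G \right)} = - \frac{1}{125}$
$\frac{1}{p{\left(-160,-825 \right)} + 741692} = \frac{1}{- \frac{1}{125} + 741692} = \frac{1}{\frac{92711499}{125}} = \frac{125}{92711499}$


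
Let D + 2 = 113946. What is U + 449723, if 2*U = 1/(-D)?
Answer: 102486475023/227888 ≈ 4.4972e+5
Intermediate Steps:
D = 113944 (D = -2 + 113946 = 113944)
U = -1/227888 (U = 1/(2*((-1*113944))) = (½)/(-113944) = (½)*(-1/113944) = -1/227888 ≈ -4.3881e-6)
U + 449723 = -1/227888 + 449723 = 102486475023/227888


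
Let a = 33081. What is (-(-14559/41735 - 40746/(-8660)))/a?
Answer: -52481779/398543457770 ≈ -0.00013168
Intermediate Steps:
(-(-14559/41735 - 40746/(-8660)))/a = -(-14559/41735 - 40746/(-8660))/33081 = -(-14559*1/41735 - 40746*(-1/8660))*(1/33081) = -(-14559/41735 + 20373/4330)*(1/33081) = -1*157445337/36142510*(1/33081) = -157445337/36142510*1/33081 = -52481779/398543457770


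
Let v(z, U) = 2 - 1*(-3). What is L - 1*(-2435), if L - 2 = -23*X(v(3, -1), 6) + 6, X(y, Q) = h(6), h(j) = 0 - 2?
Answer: 2489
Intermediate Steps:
v(z, U) = 5 (v(z, U) = 2 + 3 = 5)
h(j) = -2
X(y, Q) = -2
L = 54 (L = 2 + (-23*(-2) + 6) = 2 + (46 + 6) = 2 + 52 = 54)
L - 1*(-2435) = 54 - 1*(-2435) = 54 + 2435 = 2489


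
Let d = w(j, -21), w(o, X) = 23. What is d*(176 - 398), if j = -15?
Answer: -5106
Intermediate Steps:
d = 23
d*(176 - 398) = 23*(176 - 398) = 23*(-222) = -5106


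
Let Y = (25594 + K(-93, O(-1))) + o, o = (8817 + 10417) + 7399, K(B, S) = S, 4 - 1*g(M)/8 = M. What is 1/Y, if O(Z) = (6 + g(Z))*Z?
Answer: 1/52181 ≈ 1.9164e-5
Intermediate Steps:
g(M) = 32 - 8*M
O(Z) = Z*(38 - 8*Z) (O(Z) = (6 + (32 - 8*Z))*Z = (38 - 8*Z)*Z = Z*(38 - 8*Z))
o = 26633 (o = 19234 + 7399 = 26633)
Y = 52181 (Y = (25594 + 2*(-1)*(19 - 4*(-1))) + 26633 = (25594 + 2*(-1)*(19 + 4)) + 26633 = (25594 + 2*(-1)*23) + 26633 = (25594 - 46) + 26633 = 25548 + 26633 = 52181)
1/Y = 1/52181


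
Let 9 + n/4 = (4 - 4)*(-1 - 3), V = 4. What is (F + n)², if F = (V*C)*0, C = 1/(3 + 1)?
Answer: 1296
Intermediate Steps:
C = ¼ (C = 1/4 = ¼ ≈ 0.25000)
F = 0 (F = (4*(¼))*0 = 1*0 = 0)
n = -36 (n = -36 + 4*((4 - 4)*(-1 - 3)) = -36 + 4*(0*(-4)) = -36 + 4*0 = -36 + 0 = -36)
(F + n)² = (0 - 36)² = (-36)² = 1296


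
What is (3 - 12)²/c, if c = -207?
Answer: -9/23 ≈ -0.39130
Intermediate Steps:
(3 - 12)²/c = (3 - 12)²/(-207) = (-9)²*(-1/207) = 81*(-1/207) = -9/23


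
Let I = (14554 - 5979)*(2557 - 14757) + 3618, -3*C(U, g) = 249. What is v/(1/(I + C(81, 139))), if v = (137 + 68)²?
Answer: -4396296816625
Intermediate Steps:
C(U, g) = -83 (C(U, g) = -⅓*249 = -83)
v = 42025 (v = 205² = 42025)
I = -104611382 (I = 8575*(-12200) + 3618 = -104615000 + 3618 = -104611382)
v/(1/(I + C(81, 139))) = 42025/(1/(-104611382 - 83)) = 42025/(1/(-104611465)) = 42025/(-1/104611465) = 42025*(-104611465) = -4396296816625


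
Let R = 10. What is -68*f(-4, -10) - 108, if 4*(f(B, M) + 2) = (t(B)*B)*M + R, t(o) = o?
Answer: 2578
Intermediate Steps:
f(B, M) = ½ + M*B²/4 (f(B, M) = -2 + ((B*B)*M + 10)/4 = -2 + (B²*M + 10)/4 = -2 + (M*B² + 10)/4 = -2 + (10 + M*B²)/4 = -2 + (5/2 + M*B²/4) = ½ + M*B²/4)
-68*f(-4, -10) - 108 = -68*(½ + (¼)*(-10)*(-4)²) - 108 = -68*(½ + (¼)*(-10)*16) - 108 = -68*(½ - 40) - 108 = -68*(-79/2) - 108 = 2686 - 108 = 2578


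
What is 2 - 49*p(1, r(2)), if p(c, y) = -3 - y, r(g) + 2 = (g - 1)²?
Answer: 100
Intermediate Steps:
r(g) = -2 + (-1 + g)² (r(g) = -2 + (g - 1)² = -2 + (-1 + g)²)
2 - 49*p(1, r(2)) = 2 - 49*(-3 - (-2 + (-1 + 2)²)) = 2 - 49*(-3 - (-2 + 1²)) = 2 - 49*(-3 - (-2 + 1)) = 2 - 49*(-3 - 1*(-1)) = 2 - 49*(-3 + 1) = 2 - 49*(-2) = 2 + 98 = 100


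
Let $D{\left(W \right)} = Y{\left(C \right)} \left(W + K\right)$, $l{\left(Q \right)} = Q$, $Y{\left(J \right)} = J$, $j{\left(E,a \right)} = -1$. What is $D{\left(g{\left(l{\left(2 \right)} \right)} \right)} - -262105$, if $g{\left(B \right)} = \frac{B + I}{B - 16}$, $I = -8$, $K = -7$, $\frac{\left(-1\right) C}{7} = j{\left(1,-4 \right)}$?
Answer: $262059$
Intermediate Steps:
$C = 7$ ($C = \left(-7\right) \left(-1\right) = 7$)
$g{\left(B \right)} = \frac{-8 + B}{-16 + B}$ ($g{\left(B \right)} = \frac{B - 8}{B - 16} = \frac{-8 + B}{-16 + B}$)
$D{\left(W \right)} = -49 + 7 W$ ($D{\left(W \right)} = 7 \left(W - 7\right) = 7 \left(-7 + W\right) = -49 + 7 W$)
$D{\left(g{\left(l{\left(2 \right)} \right)} \right)} - -262105 = \left(-49 + 7 \frac{-8 + 2}{-16 + 2}\right) - -262105 = \left(-49 + 7 \frac{1}{-14} \left(-6\right)\right) + 262105 = \left(-49 + 7 \left(\left(- \frac{1}{14}\right) \left(-6\right)\right)\right) + 262105 = \left(-49 + 7 \cdot \frac{3}{7}\right) + 262105 = \left(-49 + 3\right) + 262105 = -46 + 262105 = 262059$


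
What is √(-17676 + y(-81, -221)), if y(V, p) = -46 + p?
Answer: I*√17943 ≈ 133.95*I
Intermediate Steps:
√(-17676 + y(-81, -221)) = √(-17676 + (-46 - 221)) = √(-17676 - 267) = √(-17943) = I*√17943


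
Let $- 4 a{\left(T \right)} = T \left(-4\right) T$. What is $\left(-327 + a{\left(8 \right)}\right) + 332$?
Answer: $69$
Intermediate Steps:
$a{\left(T \right)} = T^{2}$ ($a{\left(T \right)} = - \frac{T \left(-4\right) T}{4} = - \frac{- 4 T T}{4} = - \frac{\left(-4\right) T^{2}}{4} = T^{2}$)
$\left(-327 + a{\left(8 \right)}\right) + 332 = \left(-327 + 8^{2}\right) + 332 = \left(-327 + 64\right) + 332 = -263 + 332 = 69$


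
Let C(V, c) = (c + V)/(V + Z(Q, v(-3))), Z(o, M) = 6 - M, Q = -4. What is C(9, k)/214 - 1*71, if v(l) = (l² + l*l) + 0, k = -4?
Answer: -45587/642 ≈ -71.008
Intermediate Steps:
v(l) = 2*l² (v(l) = (l² + l²) + 0 = 2*l² + 0 = 2*l²)
C(V, c) = (V + c)/(-12 + V) (C(V, c) = (c + V)/(V + (6 - 2*(-3)²)) = (V + c)/(V + (6 - 2*9)) = (V + c)/(V + (6 - 1*18)) = (V + c)/(V + (6 - 18)) = (V + c)/(V - 12) = (V + c)/(-12 + V))
C(9, k)/214 - 1*71 = ((9 - 4)/(-12 + 9))/214 - 1*71 = (5/(-3))*(1/214) - 71 = -⅓*5*(1/214) - 71 = -5/3*1/214 - 71 = -5/642 - 71 = -45587/642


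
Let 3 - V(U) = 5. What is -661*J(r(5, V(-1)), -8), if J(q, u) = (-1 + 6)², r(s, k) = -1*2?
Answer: -16525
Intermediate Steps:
V(U) = -2 (V(U) = 3 - 1*5 = 3 - 5 = -2)
r(s, k) = -2
J(q, u) = 25 (J(q, u) = 5² = 25)
-661*J(r(5, V(-1)), -8) = -661*25 = -16525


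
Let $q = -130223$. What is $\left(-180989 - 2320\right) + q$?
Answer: $-313532$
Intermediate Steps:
$\left(-180989 - 2320\right) + q = \left(-180989 - 2320\right) - 130223 = -183309 - 130223 = -313532$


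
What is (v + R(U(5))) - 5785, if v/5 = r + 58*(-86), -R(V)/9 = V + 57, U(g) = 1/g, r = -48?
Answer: -157399/5 ≈ -31480.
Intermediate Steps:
R(V) = -513 - 9*V (R(V) = -9*(V + 57) = -9*(57 + V) = -513 - 9*V)
v = -25180 (v = 5*(-48 + 58*(-86)) = 5*(-48 - 4988) = 5*(-5036) = -25180)
(v + R(U(5))) - 5785 = (-25180 + (-513 - 9/5)) - 5785 = (-25180 - 2574/5) - 5785 = -128474/5 - 5785 = -157399/5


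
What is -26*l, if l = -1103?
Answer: 28678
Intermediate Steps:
-26*l = -26*(-1103) = 28678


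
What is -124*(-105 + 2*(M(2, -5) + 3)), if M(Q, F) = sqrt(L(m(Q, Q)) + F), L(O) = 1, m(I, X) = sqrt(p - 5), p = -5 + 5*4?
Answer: 12276 - 496*I ≈ 12276.0 - 496.0*I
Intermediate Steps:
p = 15 (p = -5 + 20 = 15)
m(I, X) = sqrt(10) (m(I, X) = sqrt(15 - 5) = sqrt(10))
M(Q, F) = sqrt(1 + F)
-124*(-105 + 2*(M(2, -5) + 3)) = -124*(-105 + 2*(sqrt(1 - 5) + 3)) = -124*(-105 + 2*(sqrt(-4) + 3)) = -124*(-105 + 2*(2*I + 3)) = -124*(-105 + 2*(3 + 2*I)) = -124*(-105 + (6 + 4*I)) = -124*(-99 + 4*I) = 12276 - 496*I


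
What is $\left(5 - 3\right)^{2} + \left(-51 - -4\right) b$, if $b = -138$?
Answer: $6490$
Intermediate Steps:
$\left(5 - 3\right)^{2} + \left(-51 - -4\right) b = \left(5 - 3\right)^{2} + \left(-51 - -4\right) \left(-138\right) = 2^{2} + \left(-51 + 4\right) \left(-138\right) = 4 - -6486 = 4 + 6486 = 6490$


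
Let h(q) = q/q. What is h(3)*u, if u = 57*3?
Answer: 171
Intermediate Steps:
u = 171
h(q) = 1
h(3)*u = 1*171 = 171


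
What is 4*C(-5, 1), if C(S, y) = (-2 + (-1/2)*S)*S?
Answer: -10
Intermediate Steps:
C(S, y) = S*(-2 - S/2) (C(S, y) = (-2 + (-1*½)*S)*S = (-2 - S/2)*S = S*(-2 - S/2))
4*C(-5, 1) = 4*(-½*(-5)*(4 - 5)) = 4*(-½*(-5)*(-1)) = 4*(-5/2) = -10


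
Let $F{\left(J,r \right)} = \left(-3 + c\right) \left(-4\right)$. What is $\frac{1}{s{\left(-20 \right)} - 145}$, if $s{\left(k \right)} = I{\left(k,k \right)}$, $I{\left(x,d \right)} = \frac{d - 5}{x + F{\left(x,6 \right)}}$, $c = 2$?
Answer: $- \frac{16}{2295} \approx -0.0069717$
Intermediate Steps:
$F{\left(J,r \right)} = 4$ ($F{\left(J,r \right)} = \left(-3 + 2\right) \left(-4\right) = \left(-1\right) \left(-4\right) = 4$)
$I{\left(x,d \right)} = \frac{-5 + d}{4 + x}$ ($I{\left(x,d \right)} = \frac{d - 5}{x + 4} = \frac{-5 + d}{4 + x}$)
$s{\left(k \right)} = \frac{-5 + k}{4 + k}$
$\frac{1}{s{\left(-20 \right)} - 145} = \frac{1}{\frac{-5 - 20}{4 - 20} - 145} = \frac{1}{\frac{1}{-16} \left(-25\right) - 145} = \frac{1}{\left(- \frac{1}{16}\right) \left(-25\right) - 145} = \frac{1}{\frac{25}{16} - 145} = \frac{1}{- \frac{2295}{16}} = - \frac{16}{2295}$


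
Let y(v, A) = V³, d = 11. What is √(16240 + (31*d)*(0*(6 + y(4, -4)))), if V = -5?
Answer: 4*√1015 ≈ 127.44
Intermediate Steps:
y(v, A) = -125 (y(v, A) = (-5)³ = -125)
√(16240 + (31*d)*(0*(6 + y(4, -4)))) = √(16240 + (31*11)*(0*(6 - 125))) = √(16240 + 341*(0*(-119))) = √(16240 + 341*0) = √(16240 + 0) = √16240 = 4*√1015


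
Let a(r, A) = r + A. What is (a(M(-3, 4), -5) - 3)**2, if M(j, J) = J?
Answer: 16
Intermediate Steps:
a(r, A) = A + r
(a(M(-3, 4), -5) - 3)**2 = ((-5 + 4) - 3)**2 = (-1 - 3)**2 = (-4)**2 = 16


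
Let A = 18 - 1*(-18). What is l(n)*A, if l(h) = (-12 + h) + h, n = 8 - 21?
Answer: -1368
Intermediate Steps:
A = 36 (A = 18 + 18 = 36)
n = -13
l(h) = -12 + 2*h
l(n)*A = (-12 + 2*(-13))*36 = (-12 - 26)*36 = -38*36 = -1368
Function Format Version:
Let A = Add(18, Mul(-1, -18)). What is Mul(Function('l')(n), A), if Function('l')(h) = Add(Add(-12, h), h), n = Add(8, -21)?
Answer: -1368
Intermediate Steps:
A = 36 (A = Add(18, 18) = 36)
n = -13
Function('l')(h) = Add(-12, Mul(2, h))
Mul(Function('l')(n), A) = Mul(Add(-12, Mul(2, -13)), 36) = Mul(Add(-12, -26), 36) = Mul(-38, 36) = -1368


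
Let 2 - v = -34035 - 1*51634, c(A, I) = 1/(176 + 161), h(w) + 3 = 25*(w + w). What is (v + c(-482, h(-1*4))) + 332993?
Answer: 141089769/337 ≈ 4.1866e+5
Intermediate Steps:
h(w) = -3 + 50*w (h(w) = -3 + 25*(w + w) = -3 + 25*(2*w) = -3 + 50*w)
c(A, I) = 1/337
v = 85671 (v = 2 - (-34035 - 1*51634) = 2 - (-34035 - 51634) = 2 - 1*(-85669) = 2 + 85669 = 85671)
(v + c(-482, h(-1*4))) + 332993 = (85671 + 1/337) + 332993 = 28871128/337 + 332993 = 141089769/337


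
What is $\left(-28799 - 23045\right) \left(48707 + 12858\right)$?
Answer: $-3191775860$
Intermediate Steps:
$\left(-28799 - 23045\right) \left(48707 + 12858\right) = \left(-51844\right) 61565 = -3191775860$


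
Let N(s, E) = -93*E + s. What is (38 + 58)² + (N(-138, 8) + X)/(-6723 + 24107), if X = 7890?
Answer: 20027244/2173 ≈ 9216.4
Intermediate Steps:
N(s, E) = s - 93*E
(38 + 58)² + (N(-138, 8) + X)/(-6723 + 24107) = (38 + 58)² + ((-138 - 93*8) + 7890)/(-6723 + 24107) = 96² + ((-138 - 744) + 7890)/17384 = 9216 + (-882 + 7890)*(1/17384) = 9216 + 7008*(1/17384) = 9216 + 876/2173 = 20027244/2173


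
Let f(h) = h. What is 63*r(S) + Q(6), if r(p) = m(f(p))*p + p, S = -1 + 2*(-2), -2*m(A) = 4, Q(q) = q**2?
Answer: 351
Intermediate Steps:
m(A) = -2 (m(A) = -1/2*4 = -2)
S = -5 (S = -1 - 4 = -5)
r(p) = -p (r(p) = -2*p + p = -p)
63*r(S) + Q(6) = 63*(-1*(-5)) + 6**2 = 63*5 + 36 = 315 + 36 = 351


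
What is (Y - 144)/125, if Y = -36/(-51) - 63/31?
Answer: -76587/65875 ≈ -1.1626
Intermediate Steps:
Y = -699/527 (Y = -36*(-1/51) - 63*1/31 = 12/17 - 63/31 = -699/527 ≈ -1.3264)
(Y - 144)/125 = (-699/527 - 144)/125 = -76587/527*1/125 = -76587/65875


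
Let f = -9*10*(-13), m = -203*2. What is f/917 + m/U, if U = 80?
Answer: -139351/36680 ≈ -3.7991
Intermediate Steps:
m = -406
f = 1170 (f = -90*(-13) = 1170)
f/917 + m/U = 1170/917 - 406/80 = 1170*(1/917) - 406*1/80 = 1170/917 - 203/40 = -139351/36680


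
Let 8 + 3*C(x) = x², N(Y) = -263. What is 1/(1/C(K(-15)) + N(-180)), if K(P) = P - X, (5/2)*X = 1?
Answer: -5729/1506652 ≈ -0.0038025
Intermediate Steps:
X = ⅖ (X = (⅖)*1 = ⅖ ≈ 0.40000)
K(P) = -⅖ + P (K(P) = P - 1*⅖ = P - ⅖ = -⅖ + P)
C(x) = -8/3 + x²/3
1/(1/C(K(-15)) + N(-180)) = 1/(1/(-8/3 + (-⅖ - 15)²/3) - 263) = 1/(1/(-8/3 + (-77/5)²/3) - 263) = 1/(1/(-8/3 + (⅓)*(5929/25)) - 263) = 1/(1/(-8/3 + 5929/75) - 263) = 1/(1/(5729/75) - 263) = 1/(75/5729 - 263) = 1/(-1506652/5729) = -5729/1506652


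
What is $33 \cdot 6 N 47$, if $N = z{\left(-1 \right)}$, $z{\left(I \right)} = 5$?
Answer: $46530$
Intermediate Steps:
$N = 5$
$33 \cdot 6 N 47 = 33 \cdot 6 \cdot 5 \cdot 47 = 33 \cdot 30 \cdot 47 = 990 \cdot 47 = 46530$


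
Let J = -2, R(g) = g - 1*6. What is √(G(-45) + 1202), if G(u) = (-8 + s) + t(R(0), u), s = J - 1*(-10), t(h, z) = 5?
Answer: √1207 ≈ 34.742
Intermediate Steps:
R(g) = -6 + g (R(g) = g - 6 = -6 + g)
s = 8 (s = -2 - 1*(-10) = -2 + 10 = 8)
G(u) = 5 (G(u) = (-8 + 8) + 5 = 0 + 5 = 5)
√(G(-45) + 1202) = √(5 + 1202) = √1207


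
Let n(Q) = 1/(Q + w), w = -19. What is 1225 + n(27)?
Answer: 9801/8 ≈ 1225.1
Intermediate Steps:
n(Q) = 1/(-19 + Q) (n(Q) = 1/(Q - 19) = 1/(-19 + Q))
1225 + n(27) = 1225 + 1/(-19 + 27) = 1225 + 1/8 = 9801/8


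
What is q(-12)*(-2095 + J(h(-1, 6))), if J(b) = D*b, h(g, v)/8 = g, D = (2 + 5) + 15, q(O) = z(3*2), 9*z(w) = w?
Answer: -1514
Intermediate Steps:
z(w) = w/9
q(O) = 2/3 (q(O) = (3*2)/9 = (1/9)*6 = 2/3)
D = 22 (D = 7 + 15 = 22)
h(g, v) = 8*g
J(b) = 22*b
q(-12)*(-2095 + J(h(-1, 6))) = 2*(-2095 + 22*(8*(-1)))/3 = 2*(-2095 + 22*(-8))/3 = 2*(-2095 - 176)/3 = (2/3)*(-2271) = -1514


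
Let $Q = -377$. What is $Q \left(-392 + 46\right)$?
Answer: $130442$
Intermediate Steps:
$Q \left(-392 + 46\right) = - 377 \left(-392 + 46\right) = \left(-377\right) \left(-346\right) = 130442$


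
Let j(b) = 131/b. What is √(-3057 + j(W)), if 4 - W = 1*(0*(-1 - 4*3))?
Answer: I*√12097/2 ≈ 54.993*I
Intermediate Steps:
W = 4 (W = 4 - 0*(-1 - 4*3) = 4 - 0*(-1 - 12) = 4 - 0*(-13) = 4 - 0 = 4 - 1*0 = 4 + 0 = 4)
√(-3057 + j(W)) = √(-3057 + 131/4) = √(-12097/4) = I*√12097/2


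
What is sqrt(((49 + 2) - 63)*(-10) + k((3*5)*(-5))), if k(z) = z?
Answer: 3*sqrt(5) ≈ 6.7082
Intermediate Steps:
sqrt(((49 + 2) - 63)*(-10) + k((3*5)*(-5))) = sqrt(((49 + 2) - 63)*(-10) + (3*5)*(-5)) = sqrt((51 - 63)*(-10) + 15*(-5)) = sqrt(-12*(-10) - 75) = sqrt(120 - 75) = sqrt(45) = 3*sqrt(5)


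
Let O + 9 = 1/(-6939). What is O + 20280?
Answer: 140660468/6939 ≈ 20271.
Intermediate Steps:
O = -62452/6939 (O = -9 + 1/(-6939) = -9 - 1/6939 = -62452/6939 ≈ -9.0001)
O + 20280 = -62452/6939 + 20280 = 140660468/6939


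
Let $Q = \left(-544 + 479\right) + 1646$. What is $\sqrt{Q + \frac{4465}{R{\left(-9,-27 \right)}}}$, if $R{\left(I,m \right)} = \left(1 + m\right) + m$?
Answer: $\frac{4 \sqrt{262774}}{53} \approx 38.688$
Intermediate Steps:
$R{\left(I,m \right)} = 1 + 2 m$
$Q = 1581$ ($Q = -65 + 1646 = 1581$)
$\sqrt{Q + \frac{4465}{R{\left(-9,-27 \right)}}} = \sqrt{1581 + \frac{4465}{1 + 2 \left(-27\right)}} = \sqrt{1581 + \frac{4465}{1 - 54}} = \sqrt{1581 + \frac{4465}{-53}} = \sqrt{1581 + 4465 \left(- \frac{1}{53}\right)} = \sqrt{1581 - \frac{4465}{53}} = \sqrt{\frac{79328}{53}} = \frac{4 \sqrt{262774}}{53}$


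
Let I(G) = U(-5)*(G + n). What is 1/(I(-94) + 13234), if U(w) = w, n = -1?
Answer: 1/13709 ≈ 7.2945e-5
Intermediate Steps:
I(G) = 5 - 5*G (I(G) = -5*(G - 1) = -5*(-1 + G) = 5 - 5*G)
1/(I(-94) + 13234) = 1/((5 - 5*(-94)) + 13234) = 1/((5 + 470) + 13234) = 1/(475 + 13234) = 1/13709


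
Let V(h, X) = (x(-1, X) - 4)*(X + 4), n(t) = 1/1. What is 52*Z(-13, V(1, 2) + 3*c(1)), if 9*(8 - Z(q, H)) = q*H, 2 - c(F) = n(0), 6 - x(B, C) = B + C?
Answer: 1092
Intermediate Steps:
n(t) = 1
x(B, C) = 6 - B - C (x(B, C) = 6 - (B + C) = 6 + (-B - C) = 6 - B - C)
c(F) = 1 (c(F) = 2 - 1*1 = 2 - 1 = 1)
V(h, X) = (3 - X)*(4 + X) (V(h, X) = ((6 - 1*(-1) - X) - 4)*(X + 4) = ((6 + 1 - X) - 4)*(4 + X) = ((7 - X) - 4)*(4 + X) = (3 - X)*(4 + X))
Z(q, H) = 8 - H*q/9 (Z(q, H) = 8 - q*H/9 = 8 - H*q/9)
52*Z(-13, V(1, 2) + 3*c(1)) = 52*(8 - ⅑*((12 - 1*2 - 1*2²) + 3*1)*(-13)) = 52*(8 - ⅑*((12 - 2 - 1*4) + 3)*(-13)) = 52*(8 - ⅑*((12 - 2 - 4) + 3)*(-13)) = 52*(8 - ⅑*(6 + 3)*(-13)) = 52*(8 - ⅑*9*(-13)) = 52*(8 + 13) = 52*21 = 1092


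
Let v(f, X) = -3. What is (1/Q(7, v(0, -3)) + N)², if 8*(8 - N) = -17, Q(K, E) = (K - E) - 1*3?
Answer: 330625/3136 ≈ 105.43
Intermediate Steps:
Q(K, E) = -3 + K - E (Q(K, E) = (K - E) - 3 = -3 + K - E)
N = 81/8 (N = 8 - ⅛*(-17) = 8 + 17/8 = 81/8 ≈ 10.125)
(1/Q(7, v(0, -3)) + N)² = (1/(-3 + 7 - 1*(-3)) + 81/8)² = (1/(-3 + 7 + 3) + 81/8)² = (1/7 + 81/8)² = (⅐ + 81/8)² = (575/56)² = 330625/3136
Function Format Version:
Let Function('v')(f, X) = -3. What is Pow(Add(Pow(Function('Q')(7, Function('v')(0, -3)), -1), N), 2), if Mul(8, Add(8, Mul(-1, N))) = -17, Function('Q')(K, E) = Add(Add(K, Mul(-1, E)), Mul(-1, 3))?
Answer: Rational(330625, 3136) ≈ 105.43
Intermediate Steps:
Function('Q')(K, E) = Add(-3, K, Mul(-1, E)) (Function('Q')(K, E) = Add(Add(K, Mul(-1, E)), -3) = Add(-3, K, Mul(-1, E)))
N = Rational(81, 8) (N = Add(8, Mul(Rational(-1, 8), -17)) = Add(8, Rational(17, 8)) = Rational(81, 8) ≈ 10.125)
Pow(Add(Pow(Function('Q')(7, Function('v')(0, -3)), -1), N), 2) = Pow(Add(Pow(Add(-3, 7, Mul(-1, -3)), -1), Rational(81, 8)), 2) = Pow(Add(Pow(Add(-3, 7, 3), -1), Rational(81, 8)), 2) = Pow(Add(Pow(7, -1), Rational(81, 8)), 2) = Pow(Add(Rational(1, 7), Rational(81, 8)), 2) = Pow(Rational(575, 56), 2) = Rational(330625, 3136)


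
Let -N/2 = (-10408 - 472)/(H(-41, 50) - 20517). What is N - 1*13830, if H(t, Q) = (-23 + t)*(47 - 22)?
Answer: -17994110/1301 ≈ -13831.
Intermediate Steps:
H(t, Q) = -575 + 25*t (H(t, Q) = (-23 + t)*25 = -575 + 25*t)
N = -1280/1301 (N = -2*(-10408 - 472)/((-575 + 25*(-41)) - 20517) = -(-21760)/((-575 - 1025) - 20517) = -(-21760)/(-1600 - 20517) = -(-21760)/(-22117) = -(-21760)*(-1)/22117 = -2*640/1301 = -1280/1301 ≈ -0.98386)
N - 1*13830 = -1280/1301 - 1*13830 = -1280/1301 - 13830 = -17994110/1301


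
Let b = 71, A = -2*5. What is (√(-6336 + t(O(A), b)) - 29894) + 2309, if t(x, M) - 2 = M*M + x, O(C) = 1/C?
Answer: -27585 + I*√129310/10 ≈ -27585.0 + 35.96*I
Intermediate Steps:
A = -10
t(x, M) = 2 + x + M² (t(x, M) = 2 + (M*M + x) = 2 + (M² + x) = 2 + (x + M²) = 2 + x + M²)
(√(-6336 + t(O(A), b)) - 29894) + 2309 = (√(-6336 + (2 + 1/(-10) + 71²)) - 29894) + 2309 = (√(-6336 + (2 - ⅒ + 5041)) - 29894) + 2309 = (√(-6336 + 50429/10) - 29894) + 2309 = (√(-12931/10) - 29894) + 2309 = (I*√129310/10 - 29894) + 2309 = (-29894 + I*√129310/10) + 2309 = -27585 + I*√129310/10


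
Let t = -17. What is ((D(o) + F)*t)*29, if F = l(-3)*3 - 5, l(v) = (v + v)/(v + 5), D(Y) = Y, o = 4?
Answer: 4930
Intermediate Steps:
l(v) = 2*v/(5 + v) (l(v) = (2*v)/(5 + v) = 2*v/(5 + v))
F = -14 (F = (2*(-3)/(5 - 3))*3 - 5 = (2*(-3)/2)*3 - 5 = (2*(-3)*(1/2))*3 - 5 = -3*3 - 5 = -9 - 5 = -14)
((D(o) + F)*t)*29 = ((4 - 14)*(-17))*29 = -10*(-17)*29 = 170*29 = 4930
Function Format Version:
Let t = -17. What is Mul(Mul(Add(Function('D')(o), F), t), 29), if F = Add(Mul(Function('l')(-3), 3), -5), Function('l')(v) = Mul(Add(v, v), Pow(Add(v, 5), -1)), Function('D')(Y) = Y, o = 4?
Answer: 4930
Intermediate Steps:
Function('l')(v) = Mul(2, v, Pow(Add(5, v), -1)) (Function('l')(v) = Mul(Mul(2, v), Pow(Add(5, v), -1)) = Mul(2, v, Pow(Add(5, v), -1)))
F = -14 (F = Add(Mul(Mul(2, -3, Pow(Add(5, -3), -1)), 3), -5) = Add(Mul(Mul(2, -3, Pow(2, -1)), 3), -5) = Add(Mul(Mul(2, -3, Rational(1, 2)), 3), -5) = Add(Mul(-3, 3), -5) = Add(-9, -5) = -14)
Mul(Mul(Add(Function('D')(o), F), t), 29) = Mul(Mul(Add(4, -14), -17), 29) = Mul(Mul(-10, -17), 29) = Mul(170, 29) = 4930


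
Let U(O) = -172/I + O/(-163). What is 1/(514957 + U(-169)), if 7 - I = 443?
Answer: 17767/9149266449 ≈ 1.9419e-6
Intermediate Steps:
I = -436 (I = 7 - 1*443 = 7 - 443 = -436)
U(O) = 43/109 - O/163 (U(O) = -172/(-436) + O/(-163) = -172*(-1/436) + O*(-1/163) = 43/109 - O/163)
1/(514957 + U(-169)) = 1/(514957 + (43/109 - 1/163*(-169))) = 1/(514957 + (43/109 + 169/163)) = 1/(514957 + 25430/17767) = 1/(9149266449/17767) = 17767/9149266449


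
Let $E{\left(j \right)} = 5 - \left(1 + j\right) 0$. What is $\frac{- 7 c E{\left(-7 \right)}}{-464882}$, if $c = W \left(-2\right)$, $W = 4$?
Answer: $- \frac{140}{232441} \approx -0.0006023$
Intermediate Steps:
$E{\left(j \right)} = 5$ ($E{\left(j \right)} = 5 - 0 = 5 + 0 = 5$)
$c = -8$ ($c = 4 \left(-2\right) = -8$)
$\frac{- 7 c E{\left(-7 \right)}}{-464882} = \frac{\left(-7\right) \left(-8\right) 5}{-464882} = 56 \cdot 5 \left(- \frac{1}{464882}\right) = 280 \left(- \frac{1}{464882}\right) = - \frac{140}{232441}$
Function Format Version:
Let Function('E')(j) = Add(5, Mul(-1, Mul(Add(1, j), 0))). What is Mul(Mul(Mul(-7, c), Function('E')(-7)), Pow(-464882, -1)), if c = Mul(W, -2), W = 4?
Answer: Rational(-140, 232441) ≈ -0.00060230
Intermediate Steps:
Function('E')(j) = 5 (Function('E')(j) = Add(5, Mul(-1, 0)) = Add(5, 0) = 5)
c = -8 (c = Mul(4, -2) = -8)
Mul(Mul(Mul(-7, c), Function('E')(-7)), Pow(-464882, -1)) = Mul(Mul(Mul(-7, -8), 5), Pow(-464882, -1)) = Mul(Mul(56, 5), Rational(-1, 464882)) = Mul(280, Rational(-1, 464882)) = Rational(-140, 232441)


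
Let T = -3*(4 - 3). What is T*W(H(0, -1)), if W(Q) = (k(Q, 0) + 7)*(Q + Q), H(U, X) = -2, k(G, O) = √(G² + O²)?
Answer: 108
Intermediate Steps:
W(Q) = 2*Q*(7 + √(Q²)) (W(Q) = (√(Q² + 0²) + 7)*(Q + Q) = (√(Q² + 0) + 7)*(2*Q) = (√(Q²) + 7)*(2*Q) = (7 + √(Q²))*(2*Q) = 2*Q*(7 + √(Q²)))
T = -3 (T = -3*1 = -3)
T*W(H(0, -1)) = -6*(-2)*(7 + √((-2)²)) = -6*(-2)*(7 + √4) = -6*(-2)*(7 + 2) = -6*(-2)*9 = -3*(-36) = 108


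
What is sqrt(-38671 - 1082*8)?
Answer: I*sqrt(47327) ≈ 217.55*I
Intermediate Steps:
sqrt(-38671 - 1082*8) = sqrt(-38671 - 8656) = sqrt(-47327) = I*sqrt(47327)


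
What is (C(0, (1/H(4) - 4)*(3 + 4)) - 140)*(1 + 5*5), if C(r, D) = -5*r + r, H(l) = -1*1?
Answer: -3640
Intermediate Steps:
H(l) = -1
C(r, D) = -4*r
(C(0, (1/H(4) - 4)*(3 + 4)) - 140)*(1 + 5*5) = (-4*0 - 140)*(1 + 5*5) = (0 - 140)*(1 + 25) = -140*26 = -3640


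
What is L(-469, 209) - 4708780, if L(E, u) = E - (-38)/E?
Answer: -2208637819/469 ≈ -4.7092e+6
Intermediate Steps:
L(E, u) = E + 38/E
L(-469, 209) - 4708780 = (-469 + 38/(-469)) - 4708780 = (-469 + 38*(-1/469)) - 4708780 = (-469 - 38/469) - 4708780 = -219999/469 - 4708780 = -2208637819/469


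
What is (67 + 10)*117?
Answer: 9009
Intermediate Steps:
(67 + 10)*117 = 77*117 = 9009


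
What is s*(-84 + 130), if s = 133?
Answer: 6118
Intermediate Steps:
s*(-84 + 130) = 133*(-84 + 130) = 133*46 = 6118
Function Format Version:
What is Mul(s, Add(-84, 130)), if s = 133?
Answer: 6118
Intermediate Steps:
Mul(s, Add(-84, 130)) = Mul(133, Add(-84, 130)) = Mul(133, 46) = 6118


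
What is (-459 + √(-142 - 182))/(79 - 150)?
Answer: 459/71 - 18*I/71 ≈ 6.4648 - 0.25352*I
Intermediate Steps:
(-459 + √(-142 - 182))/(79 - 150) = (-459 + √(-324))/(-71) = (-459 + 18*I)*(-1/71) = 459/71 - 18*I/71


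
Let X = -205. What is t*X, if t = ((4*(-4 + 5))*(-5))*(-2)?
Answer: -8200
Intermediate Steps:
t = 40 (t = ((4*1)*(-5))*(-2) = (4*(-5))*(-2) = -20*(-2) = 40)
t*X = 40*(-205) = -8200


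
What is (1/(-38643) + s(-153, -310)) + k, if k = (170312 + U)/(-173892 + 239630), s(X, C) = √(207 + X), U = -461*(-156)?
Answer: 4680175433/1270156767 + 3*√6 ≈ 11.033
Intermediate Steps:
U = 71916
k = 121114/32869 (k = (170312 + 71916)/(-173892 + 239630) = 242228/65738 = 242228*(1/65738) = 121114/32869 ≈ 3.6847)
(1/(-38643) + s(-153, -310)) + k = (1/(-38643) + √(207 - 153)) + 121114/32869 = (-1/38643 + √54) + 121114/32869 = (-1/38643 + 3*√6) + 121114/32869 = 4680175433/1270156767 + 3*√6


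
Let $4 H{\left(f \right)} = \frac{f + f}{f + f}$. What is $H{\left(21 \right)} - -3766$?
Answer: $\frac{15065}{4} \approx 3766.3$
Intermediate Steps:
$H{\left(f \right)} = \frac{1}{4}$ ($H{\left(f \right)} = \frac{\left(f + f\right) \frac{1}{f + f}}{4} = \frac{2 f \frac{1}{2 f}}{4} = \frac{1}{4} \cdot 1 = \frac{1}{4}$)
$H{\left(21 \right)} - -3766 = \frac{1}{4} - -3766 = \frac{1}{4} + 3766 = \frac{15065}{4}$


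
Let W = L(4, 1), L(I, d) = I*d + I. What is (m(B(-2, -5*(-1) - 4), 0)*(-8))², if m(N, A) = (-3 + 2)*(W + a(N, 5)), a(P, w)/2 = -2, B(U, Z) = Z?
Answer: 1024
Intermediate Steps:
L(I, d) = I + I*d
a(P, w) = -4 (a(P, w) = 2*(-2) = -4)
W = 8 (W = 4*(1 + 1) = 4*2 = 8)
m(N, A) = -4 (m(N, A) = (-3 + 2)*(8 - 4) = -1*4 = -4)
(m(B(-2, -5*(-1) - 4), 0)*(-8))² = (-4*(-8))² = 32² = 1024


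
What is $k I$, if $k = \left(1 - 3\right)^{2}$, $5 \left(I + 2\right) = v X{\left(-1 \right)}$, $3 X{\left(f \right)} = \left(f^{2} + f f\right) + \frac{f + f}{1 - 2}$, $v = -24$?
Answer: $- \frac{168}{5} \approx -33.6$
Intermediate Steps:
$X{\left(f \right)} = - \frac{2 f}{3} + \frac{2 f^{2}}{3}$ ($X{\left(f \right)} = \frac{\left(f^{2} + f f\right) + \frac{f + f}{1 - 2}}{3} = \frac{\left(f^{2} + f^{2}\right) + \frac{2 f}{-1}}{3} = \frac{2 f^{2} + 2 f \left(-1\right)}{3} = \frac{2 f^{2} - 2 f}{3} = \frac{- 2 f + 2 f^{2}}{3} = - \frac{2 f}{3} + \frac{2 f^{2}}{3}$)
$I = - \frac{42}{5}$ ($I = -2 + \frac{\left(-24\right) \frac{2}{3} \left(-1\right) \left(-1 - 1\right)}{5} = -2 + \frac{\left(-24\right) \frac{2}{3} \left(-1\right) \left(-2\right)}{5} = -2 + \frac{\left(-24\right) \frac{4}{3}}{5} = -2 + \frac{1}{5} \left(-32\right) = -2 - \frac{32}{5} = - \frac{42}{5} \approx -8.4$)
$k = 4$ ($k = \left(-2\right)^{2} = 4$)
$k I = 4 \left(- \frac{42}{5}\right) = - \frac{168}{5}$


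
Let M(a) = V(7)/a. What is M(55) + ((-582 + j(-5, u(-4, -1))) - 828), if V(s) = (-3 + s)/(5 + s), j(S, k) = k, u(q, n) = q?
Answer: -233309/165 ≈ -1414.0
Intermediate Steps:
V(s) = (-3 + s)/(5 + s)
M(a) = 1/(3*a) (M(a) = ((-3 + 7)/(5 + 7))/a = (4/12)/a = ((1/12)*4)/a = 1/(3*a))
M(55) + ((-582 + j(-5, u(-4, -1))) - 828) = (1/3)/55 + ((-582 - 4) - 828) = (1/3)*(1/55) + (-586 - 828) = 1/165 - 1414 = -233309/165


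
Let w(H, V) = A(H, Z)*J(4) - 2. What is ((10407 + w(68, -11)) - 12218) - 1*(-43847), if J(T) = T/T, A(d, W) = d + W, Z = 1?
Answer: 42103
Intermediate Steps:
A(d, W) = W + d
J(T) = 1
w(H, V) = -1 + H (w(H, V) = (1 + H)*1 - 2 = (1 + H) - 2 = -1 + H)
((10407 + w(68, -11)) - 12218) - 1*(-43847) = ((10407 + (-1 + 68)) - 12218) - 1*(-43847) = ((10407 + 67) - 12218) + 43847 = (10474 - 12218) + 43847 = -1744 + 43847 = 42103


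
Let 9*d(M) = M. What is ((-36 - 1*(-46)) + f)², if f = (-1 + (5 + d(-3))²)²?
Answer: 1280136841/6561 ≈ 1.9511e+5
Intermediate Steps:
d(M) = M/9
f = 34969/81 (f = (-1 + (5 + (⅑)*(-3))²)² = (-1 + (5 - ⅓)²)² = (-1 + (14/3)²)² = (-1 + 196/9)² = (187/9)² = 34969/81 ≈ 431.72)
((-36 - 1*(-46)) + f)² = ((-36 - 1*(-46)) + 34969/81)² = ((-36 + 46) + 34969/81)² = (10 + 34969/81)² = (35779/81)² = 1280136841/6561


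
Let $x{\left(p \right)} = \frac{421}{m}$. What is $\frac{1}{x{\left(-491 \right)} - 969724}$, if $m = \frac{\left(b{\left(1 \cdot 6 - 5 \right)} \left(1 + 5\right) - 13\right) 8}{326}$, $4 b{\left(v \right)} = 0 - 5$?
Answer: $- \frac{82}{79585991} \approx -1.0303 \cdot 10^{-6}$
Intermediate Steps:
$b{\left(v \right)} = - \frac{5}{4}$ ($b{\left(v \right)} = \frac{0 - 5}{4} = \frac{1}{4} \left(-5\right) = - \frac{5}{4}$)
$m = - \frac{82}{163}$ ($m = \frac{\left(- \frac{5 \left(1 + 5\right)}{4} - 13\right) 8}{326} = \left(\left(- \frac{5}{4}\right) 6 - 13\right) 8 \cdot \frac{1}{326} = \left(- \frac{15}{2} - 13\right) 8 \cdot \frac{1}{326} = \left(- \frac{41}{2}\right) 8 \cdot \frac{1}{326} = \left(-164\right) \frac{1}{326} = - \frac{82}{163} \approx -0.50307$)
$x{\left(p \right)} = - \frac{68623}{82}$ ($x{\left(p \right)} = \frac{421}{- \frac{82}{163}} = 421 \left(- \frac{163}{82}\right) = - \frac{68623}{82}$)
$\frac{1}{x{\left(-491 \right)} - 969724} = \frac{1}{- \frac{68623}{82} - 969724} = \frac{1}{- \frac{79585991}{82}} = - \frac{82}{79585991}$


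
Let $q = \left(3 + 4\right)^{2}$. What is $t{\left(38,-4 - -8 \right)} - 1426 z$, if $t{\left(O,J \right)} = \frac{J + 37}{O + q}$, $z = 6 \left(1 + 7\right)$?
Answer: $- \frac{5954935}{87} \approx -68448.0$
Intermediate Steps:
$q = 49$ ($q = 7^{2} = 49$)
$z = 48$ ($z = 6 \cdot 8 = 48$)
$t{\left(O,J \right)} = \frac{37 + J}{49 + O}$ ($t{\left(O,J \right)} = \frac{J + 37}{O + 49} = \frac{37 + J}{49 + O}$)
$t{\left(38,-4 - -8 \right)} - 1426 z = \frac{37 - -4}{49 + 38} - 68448 = \frac{37 + \left(-4 + 8\right)}{87} - 68448 = \frac{37 + 4}{87} - 68448 = \frac{1}{87} \cdot 41 - 68448 = \frac{41}{87} - 68448 = - \frac{5954935}{87}$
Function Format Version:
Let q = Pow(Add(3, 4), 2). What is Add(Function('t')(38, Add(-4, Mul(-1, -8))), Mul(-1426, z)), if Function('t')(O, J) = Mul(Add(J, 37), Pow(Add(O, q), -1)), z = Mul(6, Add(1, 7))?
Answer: Rational(-5954935, 87) ≈ -68448.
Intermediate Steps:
q = 49 (q = Pow(7, 2) = 49)
z = 48 (z = Mul(6, 8) = 48)
Function('t')(O, J) = Mul(Pow(Add(49, O), -1), Add(37, J)) (Function('t')(O, J) = Mul(Add(J, 37), Pow(Add(O, 49), -1)) = Mul(Add(37, J), Pow(Add(49, O), -1)) = Mul(Pow(Add(49, O), -1), Add(37, J)))
Add(Function('t')(38, Add(-4, Mul(-1, -8))), Mul(-1426, z)) = Add(Mul(Pow(Add(49, 38), -1), Add(37, Add(-4, Mul(-1, -8)))), Mul(-1426, 48)) = Add(Mul(Pow(87, -1), Add(37, Add(-4, 8))), -68448) = Add(Mul(Rational(1, 87), Add(37, 4)), -68448) = Add(Mul(Rational(1, 87), 41), -68448) = Add(Rational(41, 87), -68448) = Rational(-5954935, 87)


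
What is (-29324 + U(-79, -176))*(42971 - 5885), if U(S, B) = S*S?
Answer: -856056138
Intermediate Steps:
U(S, B) = S²
(-29324 + U(-79, -176))*(42971 - 5885) = (-29324 + (-79)²)*(42971 - 5885) = (-29324 + 6241)*37086 = -23083*37086 = -856056138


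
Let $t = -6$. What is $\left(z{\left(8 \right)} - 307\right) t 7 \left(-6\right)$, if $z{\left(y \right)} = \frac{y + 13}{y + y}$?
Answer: $- \frac{308133}{4} \approx -77033.0$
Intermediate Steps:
$z{\left(y \right)} = \frac{13 + y}{2 y}$
$\left(z{\left(8 \right)} - 307\right) t 7 \left(-6\right) = \left(\frac{13 + 8}{2 \cdot 8} - 307\right) \left(-6\right) 7 \left(-6\right) = \left(\frac{1}{2} \cdot \frac{1}{8} \cdot 21 - 307\right) \left(\left(-42\right) \left(-6\right)\right) = \left(\frac{21}{16} - 307\right) 252 = \left(- \frac{4891}{16}\right) 252 = - \frac{308133}{4}$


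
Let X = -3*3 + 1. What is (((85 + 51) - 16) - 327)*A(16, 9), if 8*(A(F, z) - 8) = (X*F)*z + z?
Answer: 223353/8 ≈ 27919.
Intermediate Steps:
X = -8 (X = -9 + 1 = -8)
A(F, z) = 8 + z/8 - F*z (A(F, z) = 8 + ((-8*F)*z + z)/8 = 8 + (-8*F*z + z)/8 = 8 + (z - 8*F*z)/8 = 8 + (z/8 - F*z) = 8 + z/8 - F*z)
(((85 + 51) - 16) - 327)*A(16, 9) = (((85 + 51) - 16) - 327)*(8 + (⅛)*9 - 1*16*9) = ((136 - 16) - 327)*(8 + 9/8 - 144) = (120 - 327)*(-1079/8) = -207*(-1079/8) = 223353/8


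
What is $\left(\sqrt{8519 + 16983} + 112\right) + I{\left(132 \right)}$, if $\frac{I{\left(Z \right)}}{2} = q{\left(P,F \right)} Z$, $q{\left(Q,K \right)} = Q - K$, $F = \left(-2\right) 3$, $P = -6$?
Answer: $112 + \sqrt{25502} \approx 271.69$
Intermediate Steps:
$F = -6$
$I{\left(Z \right)} = 0$ ($I{\left(Z \right)} = 2 \left(-6 - -6\right) Z = 2 \left(-6 + 6\right) Z = 2 \cdot 0 Z = 2 \cdot 0 = 0$)
$\left(\sqrt{8519 + 16983} + 112\right) + I{\left(132 \right)} = \left(\sqrt{8519 + 16983} + 112\right) + 0 = \left(\sqrt{25502} + 112\right) + 0 = \left(112 + \sqrt{25502}\right) + 0 = 112 + \sqrt{25502}$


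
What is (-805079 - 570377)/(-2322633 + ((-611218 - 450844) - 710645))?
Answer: 343864/1023835 ≈ 0.33586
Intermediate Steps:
(-805079 - 570377)/(-2322633 + ((-611218 - 450844) - 710645)) = -1375456/(-2322633 + (-1062062 - 710645)) = -1375456/(-2322633 - 1772707) = -1375456/(-4095340) = -1375456*(-1/4095340) = 343864/1023835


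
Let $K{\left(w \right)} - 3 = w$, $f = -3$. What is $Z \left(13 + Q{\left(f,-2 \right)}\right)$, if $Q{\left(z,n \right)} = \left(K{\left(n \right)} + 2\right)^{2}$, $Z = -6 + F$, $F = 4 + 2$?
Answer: $0$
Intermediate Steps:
$F = 6$
$K{\left(w \right)} = 3 + w$
$Z = 0$ ($Z = -6 + 6 = 0$)
$Q{\left(z,n \right)} = \left(5 + n\right)^{2}$ ($Q{\left(z,n \right)} = \left(\left(3 + n\right) + 2\right)^{2} = \left(5 + n\right)^{2}$)
$Z \left(13 + Q{\left(f,-2 \right)}\right) = 0 \left(13 + \left(5 - 2\right)^{2}\right) = 0 \left(13 + 3^{2}\right) = 0 \left(13 + 9\right) = 0 \cdot 22 = 0$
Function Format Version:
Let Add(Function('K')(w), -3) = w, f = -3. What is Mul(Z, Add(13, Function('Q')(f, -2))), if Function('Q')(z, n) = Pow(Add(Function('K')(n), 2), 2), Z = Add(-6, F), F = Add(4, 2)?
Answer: 0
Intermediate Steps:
F = 6
Function('K')(w) = Add(3, w)
Z = 0 (Z = Add(-6, 6) = 0)
Function('Q')(z, n) = Pow(Add(5, n), 2) (Function('Q')(z, n) = Pow(Add(Add(3, n), 2), 2) = Pow(Add(5, n), 2))
Mul(Z, Add(13, Function('Q')(f, -2))) = Mul(0, Add(13, Pow(Add(5, -2), 2))) = Mul(0, Add(13, Pow(3, 2))) = Mul(0, Add(13, 9)) = Mul(0, 22) = 0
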